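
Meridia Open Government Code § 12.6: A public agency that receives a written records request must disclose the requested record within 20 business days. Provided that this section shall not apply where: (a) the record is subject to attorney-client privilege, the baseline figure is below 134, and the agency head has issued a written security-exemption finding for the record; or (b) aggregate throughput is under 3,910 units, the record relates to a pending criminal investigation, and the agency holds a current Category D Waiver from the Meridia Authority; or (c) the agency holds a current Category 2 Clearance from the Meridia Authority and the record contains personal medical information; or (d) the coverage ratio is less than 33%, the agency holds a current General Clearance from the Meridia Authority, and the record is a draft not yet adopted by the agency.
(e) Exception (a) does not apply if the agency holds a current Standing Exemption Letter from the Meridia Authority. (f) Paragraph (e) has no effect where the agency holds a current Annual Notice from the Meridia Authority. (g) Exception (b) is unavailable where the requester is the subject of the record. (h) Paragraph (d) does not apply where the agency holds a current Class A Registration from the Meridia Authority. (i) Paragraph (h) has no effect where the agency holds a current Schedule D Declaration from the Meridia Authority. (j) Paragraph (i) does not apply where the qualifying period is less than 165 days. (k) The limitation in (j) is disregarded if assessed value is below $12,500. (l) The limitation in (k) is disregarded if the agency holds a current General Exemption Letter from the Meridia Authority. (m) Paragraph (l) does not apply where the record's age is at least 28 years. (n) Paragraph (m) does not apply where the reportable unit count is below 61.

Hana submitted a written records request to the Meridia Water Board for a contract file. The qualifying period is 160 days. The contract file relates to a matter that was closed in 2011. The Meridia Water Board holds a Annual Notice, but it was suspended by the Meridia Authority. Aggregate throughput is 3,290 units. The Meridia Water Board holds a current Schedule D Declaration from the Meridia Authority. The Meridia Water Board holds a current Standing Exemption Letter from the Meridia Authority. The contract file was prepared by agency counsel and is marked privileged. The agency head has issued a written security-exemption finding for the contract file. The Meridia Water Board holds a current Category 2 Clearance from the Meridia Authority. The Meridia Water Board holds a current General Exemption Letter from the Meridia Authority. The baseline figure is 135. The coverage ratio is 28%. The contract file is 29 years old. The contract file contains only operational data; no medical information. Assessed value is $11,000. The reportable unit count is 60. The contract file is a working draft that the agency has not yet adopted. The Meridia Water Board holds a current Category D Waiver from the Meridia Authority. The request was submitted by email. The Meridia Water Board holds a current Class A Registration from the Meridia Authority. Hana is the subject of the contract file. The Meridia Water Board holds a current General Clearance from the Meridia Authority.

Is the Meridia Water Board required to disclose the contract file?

Yes — the Meridia Water Board must disclose the contract file.

Exception (a) fails — the baseline figure is 135, not below 134.
Exception (b) does not apply: the contract file relates to a closed matter.
Exception (c) fails — the contract file contains only operational data.
All of (d)'s requirements are met (the coverage ratio is 28%, less than the 33% limit; a current General Clearance is held; the contract file is an unadopted draft). But: (h) operates against (d): a current Class A Registration is held. (i) operates (a current Schedule D Declaration is held), but is overridden by (j): (j) is triggered — the qualifying period is 160 days, less than the 165 days limit. (k) is triggered (assessed value is $11,000, below the $12,500 limit), but is overridden by (l): (l) is engaged — a current General Exemption Letter is held. (m) is engaged (the record's age is 29 years, meeting the 28 years threshold), but yields to (n): (n) applies — the reportable unit count is 60, below the 61 limit. Exception (d) does not apply.
No exception applies. The general rule governs.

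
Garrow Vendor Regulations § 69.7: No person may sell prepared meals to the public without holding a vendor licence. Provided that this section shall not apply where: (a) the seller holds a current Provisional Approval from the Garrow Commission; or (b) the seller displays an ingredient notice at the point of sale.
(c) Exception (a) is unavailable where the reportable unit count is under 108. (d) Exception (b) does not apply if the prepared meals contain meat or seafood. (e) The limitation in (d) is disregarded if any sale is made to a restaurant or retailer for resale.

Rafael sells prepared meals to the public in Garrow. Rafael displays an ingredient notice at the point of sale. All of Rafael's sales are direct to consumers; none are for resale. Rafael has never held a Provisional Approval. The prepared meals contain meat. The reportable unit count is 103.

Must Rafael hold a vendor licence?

Yes — Rafael must hold a vendor licence.

Exception (a) does not apply: no current Provisional Approval is held.
All of (b)'s requirements are met (an ingredient notice is displayed). However, paragraphs (d)–(e) must be considered: (d) is engaged — the prepared meals contain meat. (e) is not triggered (no sales are for resale), so (d) stands. Exception (b) does not apply.
No exception applies. The general rule governs.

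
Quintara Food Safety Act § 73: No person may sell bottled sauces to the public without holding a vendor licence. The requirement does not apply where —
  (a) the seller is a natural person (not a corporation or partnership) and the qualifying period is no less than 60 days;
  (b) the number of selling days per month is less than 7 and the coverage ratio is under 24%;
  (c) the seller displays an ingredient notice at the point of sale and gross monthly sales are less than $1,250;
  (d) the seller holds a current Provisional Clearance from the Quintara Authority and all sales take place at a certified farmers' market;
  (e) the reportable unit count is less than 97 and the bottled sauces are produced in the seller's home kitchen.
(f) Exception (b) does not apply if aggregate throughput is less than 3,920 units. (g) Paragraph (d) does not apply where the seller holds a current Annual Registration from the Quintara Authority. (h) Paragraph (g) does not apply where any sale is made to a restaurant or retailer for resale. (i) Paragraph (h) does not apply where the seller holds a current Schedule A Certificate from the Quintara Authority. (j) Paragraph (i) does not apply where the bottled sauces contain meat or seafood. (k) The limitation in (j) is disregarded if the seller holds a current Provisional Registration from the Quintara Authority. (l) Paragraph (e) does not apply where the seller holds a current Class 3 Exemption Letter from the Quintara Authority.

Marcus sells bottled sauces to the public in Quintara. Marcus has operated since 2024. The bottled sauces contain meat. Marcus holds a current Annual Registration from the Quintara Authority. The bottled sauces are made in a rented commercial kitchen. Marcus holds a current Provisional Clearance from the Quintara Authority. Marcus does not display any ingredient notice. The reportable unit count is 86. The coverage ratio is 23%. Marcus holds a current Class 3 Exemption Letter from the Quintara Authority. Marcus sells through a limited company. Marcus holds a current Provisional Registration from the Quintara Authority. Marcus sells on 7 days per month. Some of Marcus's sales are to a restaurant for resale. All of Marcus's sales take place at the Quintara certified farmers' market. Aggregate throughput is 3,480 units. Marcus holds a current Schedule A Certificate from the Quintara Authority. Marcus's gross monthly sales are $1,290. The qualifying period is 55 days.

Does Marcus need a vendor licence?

Yes — Marcus must hold a vendor licence.

Exception (a) requires that the seller is a natural person (not a corporation or partnership); but the seller operates through a limited company, so (a) is unavailable.
Exception (b) fails — the number of selling days per month is 7, not less than 7.
Exception (c) fails — no ingredient notice is displayed.
Exception (d): a current Provisional Clearance is held; all sales are at a certified farmers' market — every condition holds. But applying paragraphs (g)–(k): (g) operates against (d): a current Annual Registration is held. (h) operates (some sales are to a restaurant for resale), but yields to (i): (i) operates — a current Schedule A Certificate is held. (j) would limit (i) — the bottled sauces contain meat — but (k) sets (j) aside: (k) operates against (j): a current Provisional Registration is held. Exception (d) does not apply.
Exception (e) requires that the bottled sauces are produced in the seller's home kitchen; but the bottled sauces are made in a commercial kitchen, not a home kitchen, so (e) is unavailable.
No exception applies. The general rule governs.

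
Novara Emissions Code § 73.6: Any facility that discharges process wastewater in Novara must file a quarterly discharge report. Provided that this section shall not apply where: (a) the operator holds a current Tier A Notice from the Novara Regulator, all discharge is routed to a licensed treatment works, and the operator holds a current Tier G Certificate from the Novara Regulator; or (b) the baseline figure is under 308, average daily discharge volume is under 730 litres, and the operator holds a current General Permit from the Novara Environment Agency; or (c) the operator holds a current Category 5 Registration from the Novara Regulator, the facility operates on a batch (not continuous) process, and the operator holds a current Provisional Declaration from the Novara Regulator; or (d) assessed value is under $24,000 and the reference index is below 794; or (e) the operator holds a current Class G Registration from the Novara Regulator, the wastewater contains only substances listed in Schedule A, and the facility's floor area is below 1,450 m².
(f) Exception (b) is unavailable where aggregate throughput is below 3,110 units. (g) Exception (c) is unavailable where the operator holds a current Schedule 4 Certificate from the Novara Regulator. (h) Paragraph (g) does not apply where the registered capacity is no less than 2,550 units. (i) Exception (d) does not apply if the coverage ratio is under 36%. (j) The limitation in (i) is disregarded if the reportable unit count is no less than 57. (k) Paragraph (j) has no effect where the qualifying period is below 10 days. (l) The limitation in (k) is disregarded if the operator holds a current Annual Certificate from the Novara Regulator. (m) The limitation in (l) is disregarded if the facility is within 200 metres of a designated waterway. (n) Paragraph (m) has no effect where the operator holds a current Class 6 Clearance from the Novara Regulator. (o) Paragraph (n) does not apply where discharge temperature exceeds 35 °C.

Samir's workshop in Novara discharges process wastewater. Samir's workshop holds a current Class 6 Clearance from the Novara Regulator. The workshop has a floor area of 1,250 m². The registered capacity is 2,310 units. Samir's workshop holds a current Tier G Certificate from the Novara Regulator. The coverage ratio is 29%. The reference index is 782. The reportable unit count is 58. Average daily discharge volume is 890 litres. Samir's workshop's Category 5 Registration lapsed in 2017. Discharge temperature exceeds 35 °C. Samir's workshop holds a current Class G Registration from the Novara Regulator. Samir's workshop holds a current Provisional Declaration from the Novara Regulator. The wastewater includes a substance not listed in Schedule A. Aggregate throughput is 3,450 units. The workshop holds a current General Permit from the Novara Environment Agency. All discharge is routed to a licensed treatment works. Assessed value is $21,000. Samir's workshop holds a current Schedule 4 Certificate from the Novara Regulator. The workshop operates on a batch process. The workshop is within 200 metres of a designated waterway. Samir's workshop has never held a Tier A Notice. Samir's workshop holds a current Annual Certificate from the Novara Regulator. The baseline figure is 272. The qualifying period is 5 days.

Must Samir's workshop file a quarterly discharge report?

Exception (a) fails — the Tier A Notice is not current.
Exception (b) requires that average daily discharge volume is under 730 litres; but average daily discharge volume is 890 litres, not under 730 litres, so (b) is unavailable.
Exception (c) fails — the Category 5 Registration is not current.
Exception (d)'s conditions are all satisfied: assessed value is $21,000, under the $24,000 limit; the reference index is 782, below the 794 limit. However, paragraphs (i)–(o) must be considered: (i) operates — the coverage ratio is 29%, under the 36% limit. (j) would limit (i) — the reportable unit count is 58, meeting the 57 threshold — but (k) sets (j) aside: (k) applies — the qualifying period is 5 days, below the 10 days limit. (l) is triggered (a current Annual Certificate is held), but is set aside by (m): (m) operates against (l): the workshop is within 200 m of a designated waterway. (n) applies (a current Class 6 Clearance is held), but yields to (o): (o) operates — discharge temperature exceeds 35 °C. (d) is therefore removed.
Exception (e) requires that the wastewater contains only substances listed in Schedule A; but the wastewater includes a non-Schedule-A substance, so (e) is unavailable.
No exception applies. The general rule governs.

Yes — Samir's workshop must file a quarterly discharge report.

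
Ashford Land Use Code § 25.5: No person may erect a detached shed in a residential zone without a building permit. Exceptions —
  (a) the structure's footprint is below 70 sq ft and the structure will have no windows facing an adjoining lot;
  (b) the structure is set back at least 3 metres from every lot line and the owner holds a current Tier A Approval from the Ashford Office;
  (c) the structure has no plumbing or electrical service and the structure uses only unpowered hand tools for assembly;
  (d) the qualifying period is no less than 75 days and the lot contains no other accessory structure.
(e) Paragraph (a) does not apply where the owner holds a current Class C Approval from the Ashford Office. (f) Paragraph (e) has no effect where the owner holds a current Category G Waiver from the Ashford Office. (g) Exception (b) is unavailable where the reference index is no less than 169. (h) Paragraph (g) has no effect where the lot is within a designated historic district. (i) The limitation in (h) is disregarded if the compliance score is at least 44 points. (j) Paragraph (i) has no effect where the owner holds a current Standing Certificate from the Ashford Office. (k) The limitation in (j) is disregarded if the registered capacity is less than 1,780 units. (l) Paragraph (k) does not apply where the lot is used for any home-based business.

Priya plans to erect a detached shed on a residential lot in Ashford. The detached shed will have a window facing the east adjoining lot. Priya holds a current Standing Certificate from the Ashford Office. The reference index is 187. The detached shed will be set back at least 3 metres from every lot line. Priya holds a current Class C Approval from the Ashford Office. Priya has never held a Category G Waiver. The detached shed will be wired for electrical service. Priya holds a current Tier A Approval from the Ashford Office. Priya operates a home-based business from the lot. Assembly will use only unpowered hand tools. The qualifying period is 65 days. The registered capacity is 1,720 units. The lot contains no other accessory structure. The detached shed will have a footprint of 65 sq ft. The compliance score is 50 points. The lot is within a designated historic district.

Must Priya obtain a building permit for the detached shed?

Exception (a) requires that the structure will have no windows facing an adjoining lot; but a window faces an adjoining lot, so (a) is unavailable.
All of (b)'s requirements are met (the setback is at least 3 m on every side; a current Tier A Approval is held). Under paragraphs (g)–(l): (g) would limit (b) — the reference index is 187, meeting the 169 threshold — but (h) sets (g) aside: (h) operates — the lot is in a historic district. (i) would limit (h) — the compliance score is 50 points, meeting the 44 points threshold — but (j) sets (i) aside: (j) applies — a current Standing Certificate is held. (k) operates (the registered capacity is 1,720 units, less than the 1,780 units limit), but is displaced by (l): (l) operates against (k): a home-based business operates on the lot. Exception (b) stands.
Exception (c) requires that the structure has no plumbing or electrical service; but electrical service is planned, so (c) is unavailable.
Exception (d) does not apply: the qualifying period is 65 days, short of 75 days.

No — exception (b) applies; Priya does not need a building permit.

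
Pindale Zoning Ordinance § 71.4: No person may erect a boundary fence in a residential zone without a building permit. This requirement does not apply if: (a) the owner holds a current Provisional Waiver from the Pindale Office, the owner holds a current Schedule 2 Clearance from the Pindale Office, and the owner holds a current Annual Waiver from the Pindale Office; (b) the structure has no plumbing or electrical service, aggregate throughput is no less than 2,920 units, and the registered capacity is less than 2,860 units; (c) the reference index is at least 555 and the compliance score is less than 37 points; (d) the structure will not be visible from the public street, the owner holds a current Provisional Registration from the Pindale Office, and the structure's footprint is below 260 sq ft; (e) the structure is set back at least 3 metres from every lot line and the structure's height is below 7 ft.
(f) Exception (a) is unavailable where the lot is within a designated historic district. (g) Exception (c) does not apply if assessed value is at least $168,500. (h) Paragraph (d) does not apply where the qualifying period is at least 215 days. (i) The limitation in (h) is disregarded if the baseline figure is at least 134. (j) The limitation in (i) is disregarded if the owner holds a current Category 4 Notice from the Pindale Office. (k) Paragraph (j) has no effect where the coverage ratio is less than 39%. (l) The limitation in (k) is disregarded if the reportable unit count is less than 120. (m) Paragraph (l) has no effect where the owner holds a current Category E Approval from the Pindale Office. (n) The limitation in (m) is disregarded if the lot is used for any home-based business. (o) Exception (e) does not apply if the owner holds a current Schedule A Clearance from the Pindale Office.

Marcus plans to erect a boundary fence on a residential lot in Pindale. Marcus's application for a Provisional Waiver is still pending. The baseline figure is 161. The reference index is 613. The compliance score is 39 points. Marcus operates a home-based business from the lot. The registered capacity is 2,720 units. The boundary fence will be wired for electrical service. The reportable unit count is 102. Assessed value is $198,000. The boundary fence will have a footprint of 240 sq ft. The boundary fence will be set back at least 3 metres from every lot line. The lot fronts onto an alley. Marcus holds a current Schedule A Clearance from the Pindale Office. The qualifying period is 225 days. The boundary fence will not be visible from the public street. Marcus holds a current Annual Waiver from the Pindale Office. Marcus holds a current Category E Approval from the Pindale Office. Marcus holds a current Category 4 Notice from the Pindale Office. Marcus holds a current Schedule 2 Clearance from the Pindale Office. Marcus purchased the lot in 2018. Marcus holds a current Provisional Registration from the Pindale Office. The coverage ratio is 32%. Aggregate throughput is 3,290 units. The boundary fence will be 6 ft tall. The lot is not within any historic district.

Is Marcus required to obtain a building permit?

Yes — Marcus must obtain a building permit.

Exception (a) fails — there is no Provisional Waiver in force.
Exception (b) requires that the structure has no plumbing or electrical service; but electrical service is planned, so (b) is unavailable.
Exception (c) fails — the compliance score is 39 points, not less than 37 points.
Exception (d)'s conditions are all satisfied: the structure will not be visible from the street; a current Provisional Registration is held; the structure's footprint is 240 sq ft, below the 260 sq ft limit. But applying paragraphs (h)–(n): (h) is triggered — the qualifying period is 225 days, meeting the 215 days threshold. (i) would limit (h) — the baseline figure is 161, meeting the 134 threshold — but (j) sets (i) aside: (j) operates against (i): a current Category 4 Notice is held. (k) would limit (j) — the coverage ratio is 32%, less than the 39% limit — but (l) sets (k) aside: (l) operates against (k): the reportable unit count is 102, less than the 120 limit. (m) would limit (l) — a current Category E Approval is held — but (n) sets (m) aside: (n) applies — a home-based business operates on the lot. (d) is therefore removed.
Exception (e) is satisfied on its face — the setback is at least 3 m on every side; the structure's height is 6 ft, below the 7 ft limit. But applying paragraph (o): (o) operates against (e): a current Schedule A Clearance is held. Exception (e) does not apply.
No exception displaces § 71.4.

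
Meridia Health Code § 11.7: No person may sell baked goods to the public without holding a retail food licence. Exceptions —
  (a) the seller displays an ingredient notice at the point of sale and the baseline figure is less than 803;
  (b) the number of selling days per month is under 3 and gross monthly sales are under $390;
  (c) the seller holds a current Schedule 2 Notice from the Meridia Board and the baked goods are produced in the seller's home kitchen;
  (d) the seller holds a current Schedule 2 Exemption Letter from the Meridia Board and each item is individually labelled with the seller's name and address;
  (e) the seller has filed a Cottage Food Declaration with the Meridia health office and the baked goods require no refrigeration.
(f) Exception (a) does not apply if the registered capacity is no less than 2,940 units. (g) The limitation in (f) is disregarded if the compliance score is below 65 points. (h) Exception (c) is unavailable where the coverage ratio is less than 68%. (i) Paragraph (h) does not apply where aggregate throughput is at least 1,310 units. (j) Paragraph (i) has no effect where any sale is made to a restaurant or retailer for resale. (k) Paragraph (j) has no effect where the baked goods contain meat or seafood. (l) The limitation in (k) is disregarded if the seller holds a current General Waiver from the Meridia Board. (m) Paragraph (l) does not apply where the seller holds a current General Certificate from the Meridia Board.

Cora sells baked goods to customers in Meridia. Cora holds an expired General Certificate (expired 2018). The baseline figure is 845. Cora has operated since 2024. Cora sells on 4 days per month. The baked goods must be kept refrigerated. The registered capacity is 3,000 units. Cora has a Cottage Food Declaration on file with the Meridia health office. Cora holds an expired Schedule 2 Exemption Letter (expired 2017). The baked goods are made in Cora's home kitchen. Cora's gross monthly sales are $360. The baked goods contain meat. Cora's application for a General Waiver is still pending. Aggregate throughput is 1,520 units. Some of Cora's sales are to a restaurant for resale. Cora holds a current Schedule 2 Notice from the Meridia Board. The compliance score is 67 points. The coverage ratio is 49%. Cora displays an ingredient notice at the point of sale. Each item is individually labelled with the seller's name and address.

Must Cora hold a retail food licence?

Exception (a) does not apply: the baseline figure is 845, not less than 803.
Exception (b) does not apply: the number of selling days per month is 4, not under 3.
All of (c)'s requirements are met (a current Schedule 2 Notice is held; the baked goods are home-kitchen produced). As to paragraphs (h)–(m): (h) would limit (c) — the coverage ratio is 49%, less than the 68% limit — but (i) sets (h) aside: (i) is engaged — aggregate throughput is 1,520 units, meeting the 1,310 units threshold. (j) operates (some sales are to a restaurant for resale), but is overridden by (k): (k) applies — the baked goods contain meat. (l) does not operate here (no current General Waiver is held), so (k) stands. (c) remains available.
Exception (d) does not apply: no current Schedule 2 Exemption Letter is held.
Exception (e) requires that the baked goods require no refrigeration; but the baked goods require refrigeration, so (e) is unavailable.

No — exception (c) applies; Cora is not required to hold a retail food licence.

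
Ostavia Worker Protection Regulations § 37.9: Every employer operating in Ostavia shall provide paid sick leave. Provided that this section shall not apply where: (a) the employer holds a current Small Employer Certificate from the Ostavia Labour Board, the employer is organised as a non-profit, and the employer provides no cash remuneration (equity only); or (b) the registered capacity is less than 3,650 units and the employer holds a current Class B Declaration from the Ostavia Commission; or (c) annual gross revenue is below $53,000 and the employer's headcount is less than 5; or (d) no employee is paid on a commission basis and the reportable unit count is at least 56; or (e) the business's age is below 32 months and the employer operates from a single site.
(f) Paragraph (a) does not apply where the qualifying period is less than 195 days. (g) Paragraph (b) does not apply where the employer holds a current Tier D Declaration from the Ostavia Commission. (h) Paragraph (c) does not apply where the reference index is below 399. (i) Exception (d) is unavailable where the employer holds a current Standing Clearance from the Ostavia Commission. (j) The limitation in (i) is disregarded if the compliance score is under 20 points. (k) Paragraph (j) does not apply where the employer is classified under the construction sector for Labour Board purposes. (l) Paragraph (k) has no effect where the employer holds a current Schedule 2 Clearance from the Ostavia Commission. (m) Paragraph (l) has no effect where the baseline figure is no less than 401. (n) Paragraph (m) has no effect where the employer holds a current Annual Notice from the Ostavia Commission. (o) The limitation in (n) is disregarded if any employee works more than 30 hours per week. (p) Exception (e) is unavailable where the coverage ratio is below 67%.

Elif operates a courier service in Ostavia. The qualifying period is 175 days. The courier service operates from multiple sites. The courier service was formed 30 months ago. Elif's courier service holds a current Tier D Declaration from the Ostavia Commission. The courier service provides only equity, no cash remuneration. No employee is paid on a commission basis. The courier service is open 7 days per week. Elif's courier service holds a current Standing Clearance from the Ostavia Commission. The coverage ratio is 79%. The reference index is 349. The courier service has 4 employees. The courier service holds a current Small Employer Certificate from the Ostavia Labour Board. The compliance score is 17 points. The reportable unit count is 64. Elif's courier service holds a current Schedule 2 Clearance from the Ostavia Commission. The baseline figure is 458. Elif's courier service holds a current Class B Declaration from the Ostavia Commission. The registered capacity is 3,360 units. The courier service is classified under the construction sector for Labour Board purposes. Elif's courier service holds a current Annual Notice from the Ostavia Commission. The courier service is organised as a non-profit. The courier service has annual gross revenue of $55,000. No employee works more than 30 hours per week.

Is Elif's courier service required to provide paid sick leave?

No — exception (d) applies; Elif's courier service is not required to provide paid sick leave.

Exception (a) is satisfied on its face — a current Small Employer Certificate is held; the employer is a non-profit; remuneration is equity-only. Turning to paragraph (f): (f) operates against (a): the qualifying period is 175 days, less than the 195 days limit. So (a) is unavailable.
Exception (b) is satisfied on its face — the registered capacity is 3,360 units, less than the 3,650 units limit; a current Class B Declaration is held. But applying paragraph (g): (g) is engaged — a current Tier D Declaration is held. Exception (b) does not apply.
Exception (c) does not apply: annual gross revenue is $55,000, not below $53,000.
Exception (d)'s conditions are all satisfied: no employee is paid on commission; the reportable unit count is 64, meeting the 56 threshold. Considering the limiting provisions: (i) is triggered (a current Standing Clearance is held), but is itself disapplied by (j): (j) operates against (i): the compliance score is 17 points, under the 20 points limit. (k) would limit (j) — the courier service is classified under the construction sector — but (l) sets (k) aside: (l) operates against (k): a current Schedule 2 Clearance is held. (m) is triggered (the baseline figure is 458, meeting the 401 threshold), but is set aside by (n): (n) operates — a current Annual Notice is held. (o), which would lift (n), does not operate here — no employee exceeds 30 hours/week. (d) remains available.
Exception (e) requires that the employer operates from a single site; but the employer operates from multiple sites, so (e) is unavailable.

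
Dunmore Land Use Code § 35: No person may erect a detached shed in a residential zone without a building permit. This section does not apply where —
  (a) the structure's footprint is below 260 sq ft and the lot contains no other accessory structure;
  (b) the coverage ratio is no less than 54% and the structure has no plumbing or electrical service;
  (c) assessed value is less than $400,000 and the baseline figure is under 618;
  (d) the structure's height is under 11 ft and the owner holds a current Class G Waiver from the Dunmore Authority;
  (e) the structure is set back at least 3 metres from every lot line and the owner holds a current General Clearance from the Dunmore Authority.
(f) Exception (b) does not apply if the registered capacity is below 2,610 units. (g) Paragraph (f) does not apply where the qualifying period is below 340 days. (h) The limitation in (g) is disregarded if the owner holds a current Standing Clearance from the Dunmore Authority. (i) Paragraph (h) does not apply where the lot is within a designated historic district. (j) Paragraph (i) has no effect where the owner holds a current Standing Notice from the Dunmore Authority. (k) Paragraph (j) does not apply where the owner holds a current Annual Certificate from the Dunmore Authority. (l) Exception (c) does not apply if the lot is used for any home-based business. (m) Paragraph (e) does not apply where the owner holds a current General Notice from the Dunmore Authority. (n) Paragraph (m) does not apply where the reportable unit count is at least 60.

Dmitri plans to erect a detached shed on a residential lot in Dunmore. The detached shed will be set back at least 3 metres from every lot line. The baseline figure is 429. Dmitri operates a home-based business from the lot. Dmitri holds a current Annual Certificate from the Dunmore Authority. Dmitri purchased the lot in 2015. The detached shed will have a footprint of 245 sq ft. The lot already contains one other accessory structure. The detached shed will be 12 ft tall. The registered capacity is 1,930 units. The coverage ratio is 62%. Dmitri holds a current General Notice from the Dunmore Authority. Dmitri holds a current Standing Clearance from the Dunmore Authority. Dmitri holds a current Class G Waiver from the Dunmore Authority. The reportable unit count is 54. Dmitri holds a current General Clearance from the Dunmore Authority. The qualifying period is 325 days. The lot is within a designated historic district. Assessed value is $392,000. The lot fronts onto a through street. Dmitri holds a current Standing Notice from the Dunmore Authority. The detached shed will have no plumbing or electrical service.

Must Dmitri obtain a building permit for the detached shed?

No — exception (b) applies; Dmitri does not need a building permit.

Exception (a) does not apply: the lot already has another accessory structure.
Exception (b): the coverage ratio is 62%, meeting the 54% threshold; there is no plumbing or electrical service — every condition holds. Considering the limiting provisions: (f) operates (the registered capacity is 1,930 units, below the 2,610 units limit), but is set aside by (g): (g) is engaged — the qualifying period is 325 days, below the 340 days limit. (h) would limit (g) — a current Standing Clearance is held — but (i) sets (h) aside: (i) operates against (h): the lot is in a historic district. (j) is engaged (a current Standing Notice is held), but is displaced by (k): (k) is engaged — a current Annual Certificate is held. Exception (b) stands.
Exception (c): assessed value is $392,000, less than the $400,000 limit; the baseline figure is 429, under the 618 limit — every condition holds. But applying paragraph (l): (l) operates against (c): a home-based business operates on the lot. (c) is therefore removed.
Exception (d) requires that the structure's height is under 11 ft; but the structure's height is 12 ft, not under 11 ft, so (d) is unavailable.
All of (e)'s requirements are met (the setback is at least 3 m on every side; a current General Clearance is held). But: (m) operates against (e): a current General Notice is held. (n), which would lift (m), is inapplicable — the reportable unit count is 54, short of 60. Exception (e) does not apply.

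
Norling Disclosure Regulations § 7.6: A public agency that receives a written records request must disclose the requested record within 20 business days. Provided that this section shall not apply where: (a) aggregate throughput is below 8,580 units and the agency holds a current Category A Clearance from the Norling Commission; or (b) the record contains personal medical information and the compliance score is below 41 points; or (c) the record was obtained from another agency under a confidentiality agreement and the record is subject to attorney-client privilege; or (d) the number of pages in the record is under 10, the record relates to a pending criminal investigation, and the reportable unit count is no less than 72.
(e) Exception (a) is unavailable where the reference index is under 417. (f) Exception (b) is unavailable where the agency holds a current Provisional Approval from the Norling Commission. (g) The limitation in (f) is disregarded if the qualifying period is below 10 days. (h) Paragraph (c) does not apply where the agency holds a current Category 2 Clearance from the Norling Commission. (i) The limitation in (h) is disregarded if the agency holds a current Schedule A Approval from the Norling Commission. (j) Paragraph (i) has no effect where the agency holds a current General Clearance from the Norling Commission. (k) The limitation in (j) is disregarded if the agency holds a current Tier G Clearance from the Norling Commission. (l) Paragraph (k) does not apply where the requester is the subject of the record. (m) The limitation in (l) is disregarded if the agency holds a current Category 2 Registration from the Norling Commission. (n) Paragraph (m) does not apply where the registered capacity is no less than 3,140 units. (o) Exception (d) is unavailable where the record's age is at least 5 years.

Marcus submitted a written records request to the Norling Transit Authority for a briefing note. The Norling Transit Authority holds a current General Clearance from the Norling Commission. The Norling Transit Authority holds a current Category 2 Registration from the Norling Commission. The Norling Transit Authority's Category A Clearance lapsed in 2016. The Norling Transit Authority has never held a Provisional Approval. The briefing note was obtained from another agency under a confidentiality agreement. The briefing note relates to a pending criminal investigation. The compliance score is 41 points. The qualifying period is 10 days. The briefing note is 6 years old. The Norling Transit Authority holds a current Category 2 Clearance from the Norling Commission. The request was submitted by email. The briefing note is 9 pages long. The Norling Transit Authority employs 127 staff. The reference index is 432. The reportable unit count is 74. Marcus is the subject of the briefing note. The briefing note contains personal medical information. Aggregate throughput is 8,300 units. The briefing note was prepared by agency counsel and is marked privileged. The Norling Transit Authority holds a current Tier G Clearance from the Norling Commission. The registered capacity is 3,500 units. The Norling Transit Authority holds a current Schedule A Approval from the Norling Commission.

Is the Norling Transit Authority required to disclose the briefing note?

Yes — the Norling Transit Authority must disclose the briefing note.

Exception (a) requires that the agency holds a current Category A Clearance from the Norling Commission; but there is no Category A Clearance in force, so (a) is unavailable.
Exception (b) does not apply: the compliance score is 41 points, not below 41 points.
Exception (c) is satisfied on its face — the briefing note was obtained under a confidentiality agreement; the briefing note is privileged. Turning to paragraphs (h)–(n): (h) is triggered — a current Category 2 Clearance is held. (i) operates (a current Schedule A Approval is held), but is displaced by (j): (j) is engaged — a current General Clearance is held. (k) would limit (j) — a current Tier G Clearance is held — but (l) sets (k) aside: (l) operates against (k): Marcus is the subject of the briefing note. (m) operates (a current Category 2 Registration is held), but is itself disapplied by (n): (n) operates — the registered capacity is 3,500 units, meeting the 3,140 units threshold. So (c) is unavailable.
Exception (d) is satisfied on its face — the number of pages in the record is 9, under the 10 limit; the briefing note relates to a pending investigation; the reportable unit count is 74, meeting the 72 threshold. However, paragraph (o) must be considered: (o) applies — the record's age is 6 years, meeting the 5 years threshold. Exception (d) does not apply.
No exception displaces § 7.6.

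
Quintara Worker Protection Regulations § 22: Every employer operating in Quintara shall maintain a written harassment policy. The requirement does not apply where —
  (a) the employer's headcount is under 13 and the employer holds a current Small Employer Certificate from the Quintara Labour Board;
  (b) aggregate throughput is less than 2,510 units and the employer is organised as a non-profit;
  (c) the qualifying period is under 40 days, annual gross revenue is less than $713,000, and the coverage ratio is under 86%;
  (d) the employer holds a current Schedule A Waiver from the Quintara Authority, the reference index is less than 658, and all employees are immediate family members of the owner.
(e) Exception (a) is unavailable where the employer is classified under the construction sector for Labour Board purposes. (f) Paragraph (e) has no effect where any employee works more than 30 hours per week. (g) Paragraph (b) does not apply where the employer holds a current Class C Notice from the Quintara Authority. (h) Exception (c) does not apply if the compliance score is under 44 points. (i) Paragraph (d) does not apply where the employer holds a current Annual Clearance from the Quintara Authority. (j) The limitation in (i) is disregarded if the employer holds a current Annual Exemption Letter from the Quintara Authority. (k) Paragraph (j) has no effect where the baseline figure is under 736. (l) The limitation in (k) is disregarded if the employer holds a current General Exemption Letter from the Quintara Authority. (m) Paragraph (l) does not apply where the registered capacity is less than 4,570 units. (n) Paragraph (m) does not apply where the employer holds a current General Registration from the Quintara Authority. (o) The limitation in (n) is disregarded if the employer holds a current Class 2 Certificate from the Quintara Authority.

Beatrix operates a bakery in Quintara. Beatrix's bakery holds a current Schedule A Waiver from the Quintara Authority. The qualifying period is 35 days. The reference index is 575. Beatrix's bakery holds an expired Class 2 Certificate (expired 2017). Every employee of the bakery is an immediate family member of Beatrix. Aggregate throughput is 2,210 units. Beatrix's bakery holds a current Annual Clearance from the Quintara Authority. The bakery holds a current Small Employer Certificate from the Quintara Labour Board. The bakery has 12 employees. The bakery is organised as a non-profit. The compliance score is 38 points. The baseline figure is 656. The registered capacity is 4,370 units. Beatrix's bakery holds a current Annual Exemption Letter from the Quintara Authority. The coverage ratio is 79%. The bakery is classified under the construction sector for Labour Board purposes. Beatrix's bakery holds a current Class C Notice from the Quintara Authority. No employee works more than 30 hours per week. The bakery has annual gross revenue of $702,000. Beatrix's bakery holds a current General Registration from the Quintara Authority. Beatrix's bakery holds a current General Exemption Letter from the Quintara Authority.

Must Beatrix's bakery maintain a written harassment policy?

All of (a)'s requirements are met (the employer's headcount is 12, under the 13 limit; a current Small Employer Certificate is held). However, paragraphs (e)–(f) must be considered: (e) applies — the bakery is classified under the construction sector. (f), which would lift (e), is not triggered — no employee exceeds 30 hours/week. So (a) is unavailable.
Exception (b) is satisfied on its face — aggregate throughput is 2,210 units, less than the 2,510 units limit; the employer is a non-profit. But applying paragraph (g): (g) operates against (b): a current Class C Notice is held. So (b) is unavailable.
Exception (c)'s conditions are all satisfied: the qualifying period is 35 days, under the 40 days limit; annual gross revenue is $702,000, less than the $713,000 limit; the coverage ratio is 79%, under the 86% limit. But: (h) is engaged — the compliance score is 38 points, under the 44 points limit. Exception (c) does not apply.
Exception (d): a current Schedule A Waiver is held; the reference index is 575, less than the 658 limit; every employee is an immediate family member — every condition holds. Considering the limiting provisions: (i) is engaged (a current Annual Clearance is held), but is itself disapplied by (j): (j) is triggered — a current Annual Exemption Letter is held. (k) applies (the baseline figure is 656, under the 736 limit), but is overridden by (l): (l) operates against (k): a current General Exemption Letter is held. (m) is triggered (the registered capacity is 4,370 units, less than the 4,570 units limit), but is overridden by (n): (n) operates against (m): a current General Registration is held. (o) does not operate here (the Class 2 Certificate is not current), so (n) stands. So (d) applies.

No — exception (d) applies; Beatrix's bakery is not required to maintain a written harassment policy.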